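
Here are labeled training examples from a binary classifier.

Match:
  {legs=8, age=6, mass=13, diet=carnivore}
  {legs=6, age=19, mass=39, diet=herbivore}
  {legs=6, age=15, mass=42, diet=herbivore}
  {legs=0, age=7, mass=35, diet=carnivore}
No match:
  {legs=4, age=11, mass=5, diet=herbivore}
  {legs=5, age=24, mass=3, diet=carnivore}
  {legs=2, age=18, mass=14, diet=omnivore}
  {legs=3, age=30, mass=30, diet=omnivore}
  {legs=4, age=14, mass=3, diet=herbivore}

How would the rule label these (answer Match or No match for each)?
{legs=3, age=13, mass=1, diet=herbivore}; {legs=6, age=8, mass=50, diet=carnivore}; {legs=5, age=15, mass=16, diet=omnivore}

One predicate separates the groups cleanly: age = 7 OR legs ≥ 6.
{legs=3, age=13, mass=1, diet=herbivore} → age = 13, legs = 3 → No match. {legs=6, age=8, mass=50, diet=carnivore} → age = 8, legs = 6 → Match. {legs=5, age=15, mass=16, diet=omnivore} → age = 15, legs = 5 → No match.

No match, Match, No match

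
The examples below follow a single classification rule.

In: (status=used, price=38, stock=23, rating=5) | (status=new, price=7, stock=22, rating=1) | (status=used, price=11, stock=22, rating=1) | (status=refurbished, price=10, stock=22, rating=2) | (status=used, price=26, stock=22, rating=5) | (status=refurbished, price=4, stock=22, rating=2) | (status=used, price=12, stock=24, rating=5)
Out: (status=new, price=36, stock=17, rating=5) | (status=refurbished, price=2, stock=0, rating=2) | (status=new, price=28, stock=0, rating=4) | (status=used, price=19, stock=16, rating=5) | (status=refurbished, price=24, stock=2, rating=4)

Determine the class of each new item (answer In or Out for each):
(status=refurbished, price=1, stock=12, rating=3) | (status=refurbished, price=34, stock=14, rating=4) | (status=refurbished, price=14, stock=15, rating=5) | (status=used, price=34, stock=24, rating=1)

The simplest hypothesis consistent with all the labels is: stock ≥ 22.
Out: (status=refurbished, price=1, stock=12, rating=3), since stock = 12. Out: (status=refurbished, price=34, stock=14, rating=4), since stock = 14. Out: (status=refurbished, price=14, stock=15, rating=5), since stock = 15. In: (status=used, price=34, stock=24, rating=1), since stock = 24.

Out, Out, Out, In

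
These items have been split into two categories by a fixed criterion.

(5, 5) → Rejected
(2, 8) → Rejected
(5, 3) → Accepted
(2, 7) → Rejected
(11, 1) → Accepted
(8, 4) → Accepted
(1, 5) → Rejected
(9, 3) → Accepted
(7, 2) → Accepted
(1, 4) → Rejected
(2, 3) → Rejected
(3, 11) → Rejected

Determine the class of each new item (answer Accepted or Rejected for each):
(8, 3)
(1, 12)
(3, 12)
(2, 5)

A rule that fits every label: first > second — true of each 'Accepted' example, false of each 'Rejected' one.
(8, 3): Accepted (8 > 3). (1, 12): Rejected (1 < 12). (3, 12): Rejected (3 < 12). (2, 5): Rejected (2 < 5).

Accepted, Rejected, Rejected, Rejected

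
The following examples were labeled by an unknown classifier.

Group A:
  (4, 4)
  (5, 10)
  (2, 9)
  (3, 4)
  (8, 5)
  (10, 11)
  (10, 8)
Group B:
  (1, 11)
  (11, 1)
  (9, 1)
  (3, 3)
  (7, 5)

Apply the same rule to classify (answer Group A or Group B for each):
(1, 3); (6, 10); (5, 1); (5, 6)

Group B, Group A, Group B, Group A

Every 'Group A' example satisfies: product is even. None of the 'Group B' examples do.
(1, 3): 1·3 = 3 — fails the rule, so Group B.
(6, 10): 6·10 = 60 — passes, so Group A.
(5, 1): 5·1 = 5 — fails the rule, so Group B.
(5, 6): 5·6 = 30 — passes, so Group A.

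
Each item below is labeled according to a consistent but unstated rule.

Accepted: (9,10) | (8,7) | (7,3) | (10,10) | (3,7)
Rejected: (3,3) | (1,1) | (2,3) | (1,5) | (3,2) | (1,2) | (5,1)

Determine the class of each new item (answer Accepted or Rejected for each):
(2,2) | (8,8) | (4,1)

Rejected, Accepted, Rejected

One predicate separates the groups cleanly: sum ≥ 10.
(2,2): 2+2 = 4 — does not fit, so Rejected.
(8,8): 8+8 = 16 — meets the rule, so Accepted.
(4,1): 4+1 = 5 — does not fit, so Rejected.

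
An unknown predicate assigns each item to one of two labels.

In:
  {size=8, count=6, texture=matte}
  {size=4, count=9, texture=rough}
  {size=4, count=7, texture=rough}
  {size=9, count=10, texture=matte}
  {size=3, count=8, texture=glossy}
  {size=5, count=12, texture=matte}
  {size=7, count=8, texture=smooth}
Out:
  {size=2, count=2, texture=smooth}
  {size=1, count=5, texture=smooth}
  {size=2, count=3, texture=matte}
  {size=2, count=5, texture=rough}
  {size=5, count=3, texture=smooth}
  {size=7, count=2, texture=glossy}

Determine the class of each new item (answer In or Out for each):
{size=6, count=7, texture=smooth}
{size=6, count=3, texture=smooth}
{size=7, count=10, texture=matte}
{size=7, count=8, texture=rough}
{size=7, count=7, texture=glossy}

In, Out, In, In, In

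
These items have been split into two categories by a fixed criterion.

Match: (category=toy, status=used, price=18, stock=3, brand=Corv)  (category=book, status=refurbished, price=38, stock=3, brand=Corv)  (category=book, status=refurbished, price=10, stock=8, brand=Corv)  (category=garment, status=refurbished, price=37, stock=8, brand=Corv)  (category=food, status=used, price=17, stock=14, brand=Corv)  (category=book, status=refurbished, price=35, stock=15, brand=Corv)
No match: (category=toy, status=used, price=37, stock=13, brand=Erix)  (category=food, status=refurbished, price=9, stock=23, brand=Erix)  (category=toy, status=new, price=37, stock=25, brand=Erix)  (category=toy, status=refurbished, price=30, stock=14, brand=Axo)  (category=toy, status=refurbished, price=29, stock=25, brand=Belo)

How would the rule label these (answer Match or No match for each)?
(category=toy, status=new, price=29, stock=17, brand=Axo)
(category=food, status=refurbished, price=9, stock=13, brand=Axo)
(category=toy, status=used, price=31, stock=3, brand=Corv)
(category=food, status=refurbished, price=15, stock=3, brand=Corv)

Comparing the two groups points to one rule — brand is Corv.
(category=toy, status=new, price=29, stock=17, brand=Axo): brand is Axo — does not pass, so No match.
(category=food, status=refurbished, price=9, stock=13, brand=Axo): brand is Axo — does not pass, so No match.
(category=toy, status=used, price=31, stock=3, brand=Corv): brand is Corv — satisfies this, so Match.
(category=food, status=refurbished, price=15, stock=3, brand=Corv): brand is Corv — satisfies this, so Match.

No match, No match, Match, Match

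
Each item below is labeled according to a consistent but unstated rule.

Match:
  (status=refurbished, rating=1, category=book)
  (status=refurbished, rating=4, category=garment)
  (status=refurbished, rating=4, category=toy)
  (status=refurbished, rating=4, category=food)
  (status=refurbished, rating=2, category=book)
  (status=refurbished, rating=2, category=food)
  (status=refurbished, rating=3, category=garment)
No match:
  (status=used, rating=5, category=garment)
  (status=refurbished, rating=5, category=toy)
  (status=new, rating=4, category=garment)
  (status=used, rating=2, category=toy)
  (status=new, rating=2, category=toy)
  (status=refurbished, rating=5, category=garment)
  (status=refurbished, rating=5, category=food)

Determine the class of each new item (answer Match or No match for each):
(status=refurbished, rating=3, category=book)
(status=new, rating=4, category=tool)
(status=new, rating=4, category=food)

The pattern is that an item is 'Match' exactly when: status is refurbished AND rating ≤ 4.
(status=refurbished, rating=3, category=book) → status is refurbished, rating = 3 → Match. (status=new, rating=4, category=tool) → status is new, rating = 4 → No match. (status=new, rating=4, category=food) → status is new, rating = 4 → No match.

Match, No match, No match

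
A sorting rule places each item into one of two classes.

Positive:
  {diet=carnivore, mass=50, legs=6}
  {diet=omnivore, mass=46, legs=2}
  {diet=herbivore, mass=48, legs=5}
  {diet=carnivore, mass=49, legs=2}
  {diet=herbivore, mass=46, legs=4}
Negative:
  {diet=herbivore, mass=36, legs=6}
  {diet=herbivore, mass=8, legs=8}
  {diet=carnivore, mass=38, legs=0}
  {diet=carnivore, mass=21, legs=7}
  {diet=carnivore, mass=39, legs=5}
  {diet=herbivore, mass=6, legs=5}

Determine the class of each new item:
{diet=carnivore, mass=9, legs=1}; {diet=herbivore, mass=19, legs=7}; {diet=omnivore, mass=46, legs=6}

Negative, Negative, Positive

'Positive' ⟺ mass ≥ 46.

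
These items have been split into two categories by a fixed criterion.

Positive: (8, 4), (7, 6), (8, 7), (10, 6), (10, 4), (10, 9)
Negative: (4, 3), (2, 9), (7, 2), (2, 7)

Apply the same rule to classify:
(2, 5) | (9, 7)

Negative, Positive

The distinguishing property — sum ≥ 12 — holds for all the 'Positive' cases and none of the 'Negative' cases.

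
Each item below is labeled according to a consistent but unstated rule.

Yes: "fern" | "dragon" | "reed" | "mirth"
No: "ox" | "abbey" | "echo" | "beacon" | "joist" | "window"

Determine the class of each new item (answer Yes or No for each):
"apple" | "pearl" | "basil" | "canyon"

No, Yes, No, No

The classifier is using: contains 'r'.
"apple": No (no 'r').
"pearl": Yes (has 'r').
"basil": No (no 'r').
"canyon": No (no 'r').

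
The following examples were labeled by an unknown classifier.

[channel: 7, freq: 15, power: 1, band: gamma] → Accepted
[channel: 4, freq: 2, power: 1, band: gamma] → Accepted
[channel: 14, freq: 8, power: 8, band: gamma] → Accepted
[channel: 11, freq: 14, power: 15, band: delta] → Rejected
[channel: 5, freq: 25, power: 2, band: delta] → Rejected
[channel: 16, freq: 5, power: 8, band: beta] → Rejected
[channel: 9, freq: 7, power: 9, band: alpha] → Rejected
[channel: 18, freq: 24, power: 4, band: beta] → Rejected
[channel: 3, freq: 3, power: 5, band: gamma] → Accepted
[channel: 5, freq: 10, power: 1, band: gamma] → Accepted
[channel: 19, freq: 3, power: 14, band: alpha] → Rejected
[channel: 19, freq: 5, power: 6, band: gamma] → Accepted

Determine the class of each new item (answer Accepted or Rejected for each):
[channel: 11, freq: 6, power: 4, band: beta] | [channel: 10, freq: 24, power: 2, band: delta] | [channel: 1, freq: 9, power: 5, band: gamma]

Rule: band is gamma. This holds for each 'Accepted' example and fails for each 'Rejected' one.
[channel: 11, freq: 6, power: 4, band: beta] — band is beta, hence Rejected. [channel: 10, freq: 24, power: 2, band: delta] — band is delta, hence Rejected. [channel: 1, freq: 9, power: 5, band: gamma] — band is gamma, hence Accepted.

Rejected, Rejected, Accepted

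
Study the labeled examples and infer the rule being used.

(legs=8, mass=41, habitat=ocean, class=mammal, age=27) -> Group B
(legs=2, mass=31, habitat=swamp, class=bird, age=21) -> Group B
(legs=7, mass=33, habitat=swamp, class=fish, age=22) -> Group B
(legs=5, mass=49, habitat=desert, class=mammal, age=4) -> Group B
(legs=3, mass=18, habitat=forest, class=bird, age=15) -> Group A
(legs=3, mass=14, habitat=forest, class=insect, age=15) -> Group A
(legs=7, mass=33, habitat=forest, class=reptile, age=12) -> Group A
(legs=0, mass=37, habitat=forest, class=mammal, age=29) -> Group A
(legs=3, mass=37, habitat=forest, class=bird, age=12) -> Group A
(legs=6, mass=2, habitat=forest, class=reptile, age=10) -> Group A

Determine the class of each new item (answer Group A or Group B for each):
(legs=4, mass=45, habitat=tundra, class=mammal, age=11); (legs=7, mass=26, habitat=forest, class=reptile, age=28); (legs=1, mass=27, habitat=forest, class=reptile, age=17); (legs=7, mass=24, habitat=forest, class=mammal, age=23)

'Group A' ⟺ habitat is forest.

Group B, Group A, Group A, Group A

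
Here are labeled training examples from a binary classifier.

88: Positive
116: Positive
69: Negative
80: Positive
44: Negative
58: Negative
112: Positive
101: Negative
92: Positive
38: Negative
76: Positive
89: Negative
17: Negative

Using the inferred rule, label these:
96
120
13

The simplest hypothesis consistent with all the labels is: even AND at least 69.
96 → 96 is even, 96 ≥ 69 → Positive.
120 → 120 is even, 120 ≥ 69 → Positive.
13 → 13 is odd, 13 < 69 → Negative.

Positive, Positive, Negative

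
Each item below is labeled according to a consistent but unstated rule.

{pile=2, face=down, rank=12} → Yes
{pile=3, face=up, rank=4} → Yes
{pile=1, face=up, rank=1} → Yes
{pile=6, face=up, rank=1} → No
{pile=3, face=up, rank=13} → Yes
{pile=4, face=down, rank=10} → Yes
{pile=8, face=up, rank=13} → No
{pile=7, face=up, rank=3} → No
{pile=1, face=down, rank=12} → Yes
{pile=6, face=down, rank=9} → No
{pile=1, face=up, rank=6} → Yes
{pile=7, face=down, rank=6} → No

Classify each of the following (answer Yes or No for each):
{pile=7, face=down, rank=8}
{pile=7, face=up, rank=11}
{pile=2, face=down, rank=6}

All 'Yes' examples share one property — pile ≤ 4 — and every 'No' example lacks it.

No, No, Yes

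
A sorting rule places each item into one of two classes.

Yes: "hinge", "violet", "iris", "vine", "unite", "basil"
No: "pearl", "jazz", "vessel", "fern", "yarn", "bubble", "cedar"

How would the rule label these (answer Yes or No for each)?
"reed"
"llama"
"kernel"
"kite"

No, No, No, Yes

A rule that fits every label: contains 'i' — true of each 'Yes' example, false of each 'No' one.
No: "reed", since no 'i'. No: "llama", since no 'i'. No: "kernel", since no 'i'. Yes: "kite", since has 'i'.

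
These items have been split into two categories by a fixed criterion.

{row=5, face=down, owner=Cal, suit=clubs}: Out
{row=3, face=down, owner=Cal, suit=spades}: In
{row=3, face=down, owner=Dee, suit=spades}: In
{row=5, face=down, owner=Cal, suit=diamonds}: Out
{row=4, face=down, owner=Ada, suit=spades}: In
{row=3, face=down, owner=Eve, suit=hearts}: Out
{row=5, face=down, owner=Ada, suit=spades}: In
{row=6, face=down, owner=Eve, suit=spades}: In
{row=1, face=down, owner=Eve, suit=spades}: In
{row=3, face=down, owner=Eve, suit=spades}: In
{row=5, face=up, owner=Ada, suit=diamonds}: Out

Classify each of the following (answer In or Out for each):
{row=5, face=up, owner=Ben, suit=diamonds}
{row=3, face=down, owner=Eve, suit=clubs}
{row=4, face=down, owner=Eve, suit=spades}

Comparing the two groups points to one rule — suit is spades.
{row=5, face=up, owner=Ben, suit=diamonds}: suit is diamonds, does not fit → Out. {row=3, face=down, owner=Eve, suit=clubs}: suit is clubs, does not fit → Out. {row=4, face=down, owner=Eve, suit=spades}: suit is spades, has this property → In.

Out, Out, In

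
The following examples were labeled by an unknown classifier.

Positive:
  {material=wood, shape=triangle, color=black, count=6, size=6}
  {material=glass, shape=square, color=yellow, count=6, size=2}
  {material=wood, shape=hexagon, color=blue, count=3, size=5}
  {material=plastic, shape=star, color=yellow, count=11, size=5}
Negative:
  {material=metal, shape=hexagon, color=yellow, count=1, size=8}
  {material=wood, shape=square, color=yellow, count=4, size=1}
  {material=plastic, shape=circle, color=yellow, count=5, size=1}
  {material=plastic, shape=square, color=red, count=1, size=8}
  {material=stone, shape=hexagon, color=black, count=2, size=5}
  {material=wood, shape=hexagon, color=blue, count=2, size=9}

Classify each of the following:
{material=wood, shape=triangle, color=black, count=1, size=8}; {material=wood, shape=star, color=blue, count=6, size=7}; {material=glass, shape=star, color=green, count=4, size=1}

All 'Positive' examples share one property — size ≥ 2 AND count ≥ 3 — and every 'Negative' example lacks it.
{material=wood, shape=triangle, color=black, count=1, size=8}: Negative (size = 8, count = 1). {material=wood, shape=star, color=blue, count=6, size=7}: Positive (size = 7, count = 6). {material=glass, shape=star, color=green, count=4, size=1}: Negative (size = 1, count = 4).

Negative, Positive, Negative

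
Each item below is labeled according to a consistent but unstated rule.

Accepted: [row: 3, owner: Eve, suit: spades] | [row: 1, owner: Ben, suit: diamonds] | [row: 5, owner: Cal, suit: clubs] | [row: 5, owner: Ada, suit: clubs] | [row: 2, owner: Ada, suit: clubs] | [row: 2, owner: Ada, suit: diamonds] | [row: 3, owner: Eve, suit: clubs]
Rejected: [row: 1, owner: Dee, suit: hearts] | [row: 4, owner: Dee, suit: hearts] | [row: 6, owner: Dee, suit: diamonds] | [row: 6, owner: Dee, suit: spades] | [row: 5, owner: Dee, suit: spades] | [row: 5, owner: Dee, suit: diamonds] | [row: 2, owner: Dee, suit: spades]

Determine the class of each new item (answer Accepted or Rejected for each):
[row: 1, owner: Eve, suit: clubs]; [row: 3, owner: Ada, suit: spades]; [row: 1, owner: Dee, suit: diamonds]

Accepted, Accepted, Rejected

Every 'Accepted' example satisfies: owner is not Dee. None of the 'Rejected' examples do.
Accepted: [row: 1, owner: Eve, suit: clubs], since owner is Eve.
Accepted: [row: 3, owner: Ada, suit: spades], since owner is Ada.
Rejected: [row: 1, owner: Dee, suit: diamonds], since owner is Dee.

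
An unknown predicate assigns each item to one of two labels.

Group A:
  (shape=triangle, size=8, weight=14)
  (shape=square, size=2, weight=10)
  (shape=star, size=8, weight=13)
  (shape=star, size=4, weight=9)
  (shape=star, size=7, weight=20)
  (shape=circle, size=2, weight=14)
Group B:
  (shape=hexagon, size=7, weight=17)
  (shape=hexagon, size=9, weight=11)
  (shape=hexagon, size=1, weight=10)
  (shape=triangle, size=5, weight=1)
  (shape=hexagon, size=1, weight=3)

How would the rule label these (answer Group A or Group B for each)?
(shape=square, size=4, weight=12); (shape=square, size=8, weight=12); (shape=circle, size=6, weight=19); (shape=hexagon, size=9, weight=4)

Group A, Group A, Group A, Group B

The distinguishing property — shape is star OR size is even — holds for all the 'Group A' cases and none of the 'Group B' cases.
(shape=square, size=4, weight=12) → shape is square, size = 4 → Group A.
(shape=square, size=8, weight=12) → shape is square, size = 8 → Group A.
(shape=circle, size=6, weight=19) → shape is circle, size = 6 → Group A.
(shape=hexagon, size=9, weight=4) → shape is hexagon, size = 9 → Group B.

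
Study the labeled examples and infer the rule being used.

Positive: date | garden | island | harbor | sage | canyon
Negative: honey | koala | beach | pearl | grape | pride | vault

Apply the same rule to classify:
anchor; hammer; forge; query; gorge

Positive, Positive, Negative, Negative, Negative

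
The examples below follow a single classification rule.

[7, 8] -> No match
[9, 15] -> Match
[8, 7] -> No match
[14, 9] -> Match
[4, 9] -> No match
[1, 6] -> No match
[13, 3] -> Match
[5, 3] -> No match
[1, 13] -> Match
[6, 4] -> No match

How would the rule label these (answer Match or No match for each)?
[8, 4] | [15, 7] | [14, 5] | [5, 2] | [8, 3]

No match, Match, Match, No match, No match

The distinguishing property — max ≥ 13 — holds for all the 'Match' cases and none of the 'No match' cases.
[8, 4]: max 8 — lacks this property, so No match.
[15, 7]: max 15 — qualifies, so Match.
[14, 5]: max 14 — qualifies, so Match.
[5, 2]: max 5 — lacks this property, so No match.
[8, 3]: max 8 — lacks this property, so No match.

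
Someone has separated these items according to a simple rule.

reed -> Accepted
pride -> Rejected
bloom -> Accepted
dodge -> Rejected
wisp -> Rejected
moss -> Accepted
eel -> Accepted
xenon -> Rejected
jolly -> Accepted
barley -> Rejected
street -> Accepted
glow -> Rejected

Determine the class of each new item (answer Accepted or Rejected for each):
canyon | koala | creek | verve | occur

Rejected, Rejected, Accepted, Rejected, Accepted

The classifier is using: has a double letter.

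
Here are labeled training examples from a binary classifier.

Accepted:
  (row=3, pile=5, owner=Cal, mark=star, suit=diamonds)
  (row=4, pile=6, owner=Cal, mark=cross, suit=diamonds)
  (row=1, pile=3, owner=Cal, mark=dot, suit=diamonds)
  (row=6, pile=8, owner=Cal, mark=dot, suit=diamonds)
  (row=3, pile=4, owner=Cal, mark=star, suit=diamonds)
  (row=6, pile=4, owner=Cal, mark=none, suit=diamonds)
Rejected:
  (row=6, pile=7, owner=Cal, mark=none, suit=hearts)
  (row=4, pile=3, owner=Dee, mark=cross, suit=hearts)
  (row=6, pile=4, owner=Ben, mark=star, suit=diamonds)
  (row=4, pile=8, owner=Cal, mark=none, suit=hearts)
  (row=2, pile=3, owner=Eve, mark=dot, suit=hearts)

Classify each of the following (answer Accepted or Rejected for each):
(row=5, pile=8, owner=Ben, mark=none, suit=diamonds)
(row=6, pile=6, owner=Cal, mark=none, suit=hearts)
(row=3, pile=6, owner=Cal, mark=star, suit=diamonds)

The common property of the 'Accepted' items is: suit is diamonds AND owner is Cal. No 'Rejected' item has it.
(row=5, pile=8, owner=Ben, mark=none, suit=diamonds) → suit is diamonds, owner is Ben → Rejected. (row=6, pile=6, owner=Cal, mark=none, suit=hearts) → suit is hearts, owner is Cal → Rejected. (row=3, pile=6, owner=Cal, mark=star, suit=diamonds) → suit is diamonds, owner is Cal → Accepted.

Rejected, Rejected, Accepted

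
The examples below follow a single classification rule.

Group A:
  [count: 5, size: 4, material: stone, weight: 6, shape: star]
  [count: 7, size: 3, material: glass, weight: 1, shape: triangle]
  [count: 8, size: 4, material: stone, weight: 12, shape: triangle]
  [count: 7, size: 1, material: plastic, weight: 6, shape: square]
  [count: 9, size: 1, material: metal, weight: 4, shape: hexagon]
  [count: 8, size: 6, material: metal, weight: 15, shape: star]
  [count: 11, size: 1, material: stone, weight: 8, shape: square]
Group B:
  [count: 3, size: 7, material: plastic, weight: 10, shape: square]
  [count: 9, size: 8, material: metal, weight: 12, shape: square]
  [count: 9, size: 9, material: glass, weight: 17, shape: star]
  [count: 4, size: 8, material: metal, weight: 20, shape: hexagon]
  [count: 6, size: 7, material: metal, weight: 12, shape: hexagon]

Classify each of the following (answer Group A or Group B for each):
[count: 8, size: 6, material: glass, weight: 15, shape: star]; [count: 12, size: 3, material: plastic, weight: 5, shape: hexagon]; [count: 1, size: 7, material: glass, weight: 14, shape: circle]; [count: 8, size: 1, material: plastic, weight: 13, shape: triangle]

Group A, Group A, Group B, Group A

The distinguishing property — size ≤ 6 — holds for all the 'Group A' cases and none of the 'Group B' cases.
[count: 8, size: 6, material: glass, weight: 15, shape: star] — size = 6, hence Group A.
[count: 12, size: 3, material: plastic, weight: 5, shape: hexagon] — size = 3, hence Group A.
[count: 1, size: 7, material: glass, weight: 14, shape: circle] — size = 7, hence Group B.
[count: 8, size: 1, material: plastic, weight: 13, shape: triangle] — size = 1, hence Group A.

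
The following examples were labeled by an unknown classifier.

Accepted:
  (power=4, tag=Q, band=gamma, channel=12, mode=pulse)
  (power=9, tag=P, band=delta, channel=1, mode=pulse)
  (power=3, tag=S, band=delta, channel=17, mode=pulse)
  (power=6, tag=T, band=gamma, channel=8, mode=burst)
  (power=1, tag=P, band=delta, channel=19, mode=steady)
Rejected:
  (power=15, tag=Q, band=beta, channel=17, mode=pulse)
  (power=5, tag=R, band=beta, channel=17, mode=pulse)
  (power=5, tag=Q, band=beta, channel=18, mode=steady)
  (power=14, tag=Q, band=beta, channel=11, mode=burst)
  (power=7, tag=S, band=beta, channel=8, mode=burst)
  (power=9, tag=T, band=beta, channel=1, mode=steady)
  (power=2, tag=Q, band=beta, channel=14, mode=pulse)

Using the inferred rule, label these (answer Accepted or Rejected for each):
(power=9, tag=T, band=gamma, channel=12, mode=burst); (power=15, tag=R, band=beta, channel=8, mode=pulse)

Accepted, Rejected

A rule that fits every label: band is not beta — true of each 'Accepted' example, false of each 'Rejected' one.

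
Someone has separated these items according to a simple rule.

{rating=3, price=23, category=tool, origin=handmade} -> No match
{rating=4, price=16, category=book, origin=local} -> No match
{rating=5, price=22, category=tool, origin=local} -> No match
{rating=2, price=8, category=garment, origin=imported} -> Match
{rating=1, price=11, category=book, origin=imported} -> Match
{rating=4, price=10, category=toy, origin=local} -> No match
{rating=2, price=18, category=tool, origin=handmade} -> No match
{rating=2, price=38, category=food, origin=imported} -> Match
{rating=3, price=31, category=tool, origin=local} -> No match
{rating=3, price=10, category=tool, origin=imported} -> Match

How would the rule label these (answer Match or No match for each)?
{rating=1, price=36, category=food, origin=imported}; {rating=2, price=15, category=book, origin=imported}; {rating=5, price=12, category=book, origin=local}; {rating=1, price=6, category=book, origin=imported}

Match, Match, No match, Match

The distinguishing property — origin is imported — holds for all the 'Match' cases and none of the 'No match' cases.
{rating=1, price=36, category=food, origin=imported}: origin is imported, satisfies this → Match. {rating=2, price=15, category=book, origin=imported}: origin is imported, satisfies this → Match. {rating=5, price=12, category=book, origin=local}: origin is local, does not pass → No match. {rating=1, price=6, category=book, origin=imported}: origin is imported, satisfies this → Match.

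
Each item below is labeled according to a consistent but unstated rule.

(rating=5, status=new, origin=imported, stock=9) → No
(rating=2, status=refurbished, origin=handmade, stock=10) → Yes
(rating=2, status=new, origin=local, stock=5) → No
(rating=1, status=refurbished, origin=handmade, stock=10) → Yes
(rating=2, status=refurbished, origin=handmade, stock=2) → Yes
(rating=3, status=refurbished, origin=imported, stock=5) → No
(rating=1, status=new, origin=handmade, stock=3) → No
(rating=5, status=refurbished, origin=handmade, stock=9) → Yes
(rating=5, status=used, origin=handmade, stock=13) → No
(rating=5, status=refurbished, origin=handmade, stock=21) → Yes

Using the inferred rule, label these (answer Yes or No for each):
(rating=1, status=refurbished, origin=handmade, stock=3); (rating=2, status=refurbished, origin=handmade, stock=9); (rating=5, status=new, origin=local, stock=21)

One predicate separates the groups cleanly: status is refurbished AND origin is handmade.
(rating=1, status=refurbished, origin=handmade, stock=3): Yes (status is refurbished, origin is handmade).
(rating=2, status=refurbished, origin=handmade, stock=9): Yes (status is refurbished, origin is handmade).
(rating=5, status=new, origin=local, stock=21): No (status is new, origin is local).

Yes, Yes, No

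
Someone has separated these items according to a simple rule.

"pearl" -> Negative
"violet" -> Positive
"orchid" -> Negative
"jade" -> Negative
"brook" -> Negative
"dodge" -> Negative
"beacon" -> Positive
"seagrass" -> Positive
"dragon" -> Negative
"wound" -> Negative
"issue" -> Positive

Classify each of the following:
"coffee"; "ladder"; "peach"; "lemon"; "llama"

A rule that fits every label: has ≥ 3 vowels — true of each 'Positive' example, false of each 'Negative' one.
"coffee" — 3 vowels, hence Positive. "ladder" — 2 vowels, hence Negative. "peach" — 2 vowels, hence Negative. "lemon" — 2 vowels, hence Negative. "llama" — 2 vowels, hence Negative.

Positive, Negative, Negative, Negative, Negative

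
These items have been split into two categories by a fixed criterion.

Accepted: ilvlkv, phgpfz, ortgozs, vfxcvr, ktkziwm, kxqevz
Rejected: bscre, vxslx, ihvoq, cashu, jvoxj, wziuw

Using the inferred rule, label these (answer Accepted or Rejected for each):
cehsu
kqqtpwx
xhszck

The distinguishing property — length ≥ 6 — holds for all the 'Accepted' cases and none of the 'Rejected' cases.
Rejected: cehsu, since length 5.
Accepted: kqqtpwx, since length 7.
Accepted: xhszck, since length 6.

Rejected, Accepted, Accepted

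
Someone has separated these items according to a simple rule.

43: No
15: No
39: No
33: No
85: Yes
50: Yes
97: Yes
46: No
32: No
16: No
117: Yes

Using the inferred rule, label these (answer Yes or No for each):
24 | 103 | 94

'Yes' ⟺ at least 50.
24 — 24 < 50, hence No. 103 — 103 ≥ 50, hence Yes. 94 — 94 ≥ 50, hence Yes.

No, Yes, Yes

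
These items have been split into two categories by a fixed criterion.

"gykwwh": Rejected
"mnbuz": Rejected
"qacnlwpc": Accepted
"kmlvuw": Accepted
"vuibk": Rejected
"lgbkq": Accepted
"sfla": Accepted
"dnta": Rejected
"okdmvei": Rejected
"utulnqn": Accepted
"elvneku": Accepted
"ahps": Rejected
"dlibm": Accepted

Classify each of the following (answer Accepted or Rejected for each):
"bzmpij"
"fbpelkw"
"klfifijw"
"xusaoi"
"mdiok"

Rejected, Accepted, Accepted, Rejected, Rejected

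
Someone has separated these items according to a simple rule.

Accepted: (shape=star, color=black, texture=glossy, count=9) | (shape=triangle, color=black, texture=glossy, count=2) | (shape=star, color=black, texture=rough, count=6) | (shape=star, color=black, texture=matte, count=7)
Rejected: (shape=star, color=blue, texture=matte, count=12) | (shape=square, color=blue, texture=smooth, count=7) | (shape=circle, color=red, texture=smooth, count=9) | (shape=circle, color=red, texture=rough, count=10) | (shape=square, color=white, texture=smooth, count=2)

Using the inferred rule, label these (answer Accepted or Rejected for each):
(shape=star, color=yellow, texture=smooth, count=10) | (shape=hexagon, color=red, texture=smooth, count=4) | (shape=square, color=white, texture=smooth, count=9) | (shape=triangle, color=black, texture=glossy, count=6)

Rejected, Rejected, Rejected, Accepted

The simplest hypothesis consistent with all the labels is: color is black.
Rejected: (shape=star, color=yellow, texture=smooth, count=10), since color is yellow. Rejected: (shape=hexagon, color=red, texture=smooth, count=4), since color is red. Rejected: (shape=square, color=white, texture=smooth, count=9), since color is white. Accepted: (shape=triangle, color=black, texture=glossy, count=6), since color is black.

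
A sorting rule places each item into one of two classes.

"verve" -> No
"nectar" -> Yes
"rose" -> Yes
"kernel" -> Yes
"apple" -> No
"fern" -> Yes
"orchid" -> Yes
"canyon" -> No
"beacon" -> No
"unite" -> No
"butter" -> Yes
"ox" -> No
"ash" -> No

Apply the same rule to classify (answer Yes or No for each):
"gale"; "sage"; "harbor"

No, No, Yes

Every 'Yes' example satisfies: even length AND contains 'r'. None of the 'No' examples do.
"gale" → length 4, no 'r' → No.
"sage" → length 4, no 'r' → No.
"harbor" → length 6, has 'r' → Yes.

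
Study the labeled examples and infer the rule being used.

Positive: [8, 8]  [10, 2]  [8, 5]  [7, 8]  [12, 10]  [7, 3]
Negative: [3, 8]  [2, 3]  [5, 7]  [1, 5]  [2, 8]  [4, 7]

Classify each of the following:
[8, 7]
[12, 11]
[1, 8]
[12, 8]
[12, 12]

Positive, Positive, Negative, Positive, Positive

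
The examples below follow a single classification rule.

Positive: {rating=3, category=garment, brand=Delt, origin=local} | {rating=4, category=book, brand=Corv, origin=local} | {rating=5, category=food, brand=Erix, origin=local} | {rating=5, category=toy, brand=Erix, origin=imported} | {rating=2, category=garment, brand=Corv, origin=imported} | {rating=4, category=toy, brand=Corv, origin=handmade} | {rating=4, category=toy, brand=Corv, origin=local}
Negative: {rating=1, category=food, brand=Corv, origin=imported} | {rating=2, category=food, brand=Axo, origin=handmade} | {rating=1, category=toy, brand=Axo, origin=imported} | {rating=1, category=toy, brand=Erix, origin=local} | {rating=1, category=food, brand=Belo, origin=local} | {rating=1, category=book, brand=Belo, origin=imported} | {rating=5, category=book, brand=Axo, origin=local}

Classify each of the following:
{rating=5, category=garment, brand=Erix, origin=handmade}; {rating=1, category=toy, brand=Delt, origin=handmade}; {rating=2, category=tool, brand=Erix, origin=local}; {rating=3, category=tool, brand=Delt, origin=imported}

Positive, Negative, Positive, Positive

The common property of the 'Positive' items is: brand is not Axo AND rating ≥ 2. No 'Negative' item has it.
Positive: {rating=5, category=garment, brand=Erix, origin=handmade}, since brand is Erix, rating = 5. Negative: {rating=1, category=toy, brand=Delt, origin=handmade}, since brand is Delt, rating = 1. Positive: {rating=2, category=tool, brand=Erix, origin=local}, since brand is Erix, rating = 2. Positive: {rating=3, category=tool, brand=Delt, origin=imported}, since brand is Delt, rating = 3.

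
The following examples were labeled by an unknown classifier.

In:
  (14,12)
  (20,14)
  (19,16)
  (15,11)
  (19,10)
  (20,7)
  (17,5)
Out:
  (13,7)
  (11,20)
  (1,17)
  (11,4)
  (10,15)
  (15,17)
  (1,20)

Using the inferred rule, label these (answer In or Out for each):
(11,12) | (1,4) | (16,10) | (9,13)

Out, Out, In, Out

All 'In' examples share one property — first > second AND sum ≥ 21 — and every 'Out' example lacks it.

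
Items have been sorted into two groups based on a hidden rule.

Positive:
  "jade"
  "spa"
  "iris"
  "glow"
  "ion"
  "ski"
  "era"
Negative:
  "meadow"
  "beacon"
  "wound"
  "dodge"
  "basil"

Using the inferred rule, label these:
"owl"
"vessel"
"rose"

Positive, Negative, Positive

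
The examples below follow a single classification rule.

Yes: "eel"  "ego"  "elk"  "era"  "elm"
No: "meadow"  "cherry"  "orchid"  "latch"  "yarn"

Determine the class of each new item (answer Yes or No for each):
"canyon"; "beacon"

No, No

The simplest hypothesis consistent with all the labels is: starts with 'e'.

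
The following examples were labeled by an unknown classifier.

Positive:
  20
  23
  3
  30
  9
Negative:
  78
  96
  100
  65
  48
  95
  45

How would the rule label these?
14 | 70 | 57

Positive, Negative, Negative

The common property of the 'Positive' items is: at most 30. No 'Negative' item has it.
14: Positive (14 ≤ 30). 70: Negative (70 > 30). 57: Negative (57 > 30).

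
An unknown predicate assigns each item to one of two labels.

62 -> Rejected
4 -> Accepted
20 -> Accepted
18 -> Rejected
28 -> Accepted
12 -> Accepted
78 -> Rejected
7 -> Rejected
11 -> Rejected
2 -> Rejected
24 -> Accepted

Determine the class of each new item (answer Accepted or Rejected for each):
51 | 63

Rejected, Rejected

The classifier is using: multiple of 4.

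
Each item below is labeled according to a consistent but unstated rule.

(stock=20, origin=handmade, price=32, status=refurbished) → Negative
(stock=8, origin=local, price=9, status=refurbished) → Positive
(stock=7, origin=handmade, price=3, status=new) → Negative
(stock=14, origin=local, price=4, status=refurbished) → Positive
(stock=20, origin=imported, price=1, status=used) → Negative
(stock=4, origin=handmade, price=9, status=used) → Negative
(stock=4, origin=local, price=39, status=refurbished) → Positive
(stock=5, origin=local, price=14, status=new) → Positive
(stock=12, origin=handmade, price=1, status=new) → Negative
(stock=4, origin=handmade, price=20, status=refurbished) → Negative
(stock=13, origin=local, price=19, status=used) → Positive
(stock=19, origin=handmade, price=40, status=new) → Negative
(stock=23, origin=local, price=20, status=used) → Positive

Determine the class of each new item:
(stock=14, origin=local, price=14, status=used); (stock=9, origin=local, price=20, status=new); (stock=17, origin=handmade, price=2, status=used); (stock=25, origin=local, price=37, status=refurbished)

The pattern is that an item is 'Positive' exactly when: origin is local.

Positive, Positive, Negative, Positive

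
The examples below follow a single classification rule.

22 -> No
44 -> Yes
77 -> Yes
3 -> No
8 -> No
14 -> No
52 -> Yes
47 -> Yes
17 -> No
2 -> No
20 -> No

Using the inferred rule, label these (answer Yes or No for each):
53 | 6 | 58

A rule that fits every label: at least 44 — true of each 'Yes' example, false of each 'No' one.
53: 53 ≥ 44 — fits, so Yes.
6: 6 < 44 — doesn't qualify, so No.
58: 58 ≥ 44 — fits, so Yes.

Yes, No, Yes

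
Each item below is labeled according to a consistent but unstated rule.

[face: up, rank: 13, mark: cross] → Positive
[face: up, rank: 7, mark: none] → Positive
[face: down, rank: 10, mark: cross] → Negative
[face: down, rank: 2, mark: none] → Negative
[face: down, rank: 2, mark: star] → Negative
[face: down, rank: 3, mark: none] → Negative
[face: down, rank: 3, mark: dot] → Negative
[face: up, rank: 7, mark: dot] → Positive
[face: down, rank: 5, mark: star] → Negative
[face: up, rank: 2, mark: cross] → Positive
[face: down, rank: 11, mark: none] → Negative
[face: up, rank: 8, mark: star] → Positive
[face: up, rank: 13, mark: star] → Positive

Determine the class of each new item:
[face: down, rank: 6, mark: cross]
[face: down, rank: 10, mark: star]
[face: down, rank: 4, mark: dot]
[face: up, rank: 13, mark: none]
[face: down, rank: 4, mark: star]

Negative, Negative, Negative, Positive, Negative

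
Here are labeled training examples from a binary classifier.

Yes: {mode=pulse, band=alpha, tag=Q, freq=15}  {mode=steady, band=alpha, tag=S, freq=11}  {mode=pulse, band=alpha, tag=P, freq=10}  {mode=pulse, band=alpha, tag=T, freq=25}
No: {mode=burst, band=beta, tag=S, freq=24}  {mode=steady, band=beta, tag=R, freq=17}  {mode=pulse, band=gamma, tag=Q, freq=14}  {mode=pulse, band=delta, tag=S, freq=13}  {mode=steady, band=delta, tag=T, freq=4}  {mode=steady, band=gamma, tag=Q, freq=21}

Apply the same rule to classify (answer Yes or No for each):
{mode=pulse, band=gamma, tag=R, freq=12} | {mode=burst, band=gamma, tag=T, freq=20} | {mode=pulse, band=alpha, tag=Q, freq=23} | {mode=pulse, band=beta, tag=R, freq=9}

No, No, Yes, No

The rule appears to be: band is alpha.
{mode=pulse, band=gamma, tag=R, freq=12}: No (band is gamma). {mode=burst, band=gamma, tag=T, freq=20}: No (band is gamma). {mode=pulse, band=alpha, tag=Q, freq=23}: Yes (band is alpha). {mode=pulse, band=beta, tag=R, freq=9}: No (band is beta).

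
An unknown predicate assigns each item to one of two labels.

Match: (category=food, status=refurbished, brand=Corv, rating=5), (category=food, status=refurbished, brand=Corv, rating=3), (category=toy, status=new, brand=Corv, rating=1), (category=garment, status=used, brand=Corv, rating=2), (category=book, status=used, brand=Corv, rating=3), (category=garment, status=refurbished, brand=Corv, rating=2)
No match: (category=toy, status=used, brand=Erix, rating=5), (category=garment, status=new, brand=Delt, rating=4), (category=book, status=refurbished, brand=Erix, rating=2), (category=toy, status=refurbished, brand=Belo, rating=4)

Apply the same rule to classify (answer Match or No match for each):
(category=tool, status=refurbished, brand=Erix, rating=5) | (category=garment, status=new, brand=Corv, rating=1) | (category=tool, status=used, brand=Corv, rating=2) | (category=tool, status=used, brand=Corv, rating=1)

No match, Match, Match, Match

Every 'Match' example satisfies: brand is Corv. None of the 'No match' examples do.
(category=tool, status=refurbished, brand=Erix, rating=5): brand is Erix, does not pass → No match. (category=garment, status=new, brand=Corv, rating=1): brand is Corv, qualifies → Match. (category=tool, status=used, brand=Corv, rating=2): brand is Corv, qualifies → Match. (category=tool, status=used, brand=Corv, rating=1): brand is Corv, qualifies → Match.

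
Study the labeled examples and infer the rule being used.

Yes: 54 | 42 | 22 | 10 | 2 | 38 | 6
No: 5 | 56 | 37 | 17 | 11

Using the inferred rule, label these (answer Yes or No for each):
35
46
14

No, Yes, Yes

The rule appears to be: ≡ 2 (mod 4).
35 — 35 mod 4 = 3, hence No.
46 — 46 mod 4 = 2, hence Yes.
14 — 14 mod 4 = 2, hence Yes.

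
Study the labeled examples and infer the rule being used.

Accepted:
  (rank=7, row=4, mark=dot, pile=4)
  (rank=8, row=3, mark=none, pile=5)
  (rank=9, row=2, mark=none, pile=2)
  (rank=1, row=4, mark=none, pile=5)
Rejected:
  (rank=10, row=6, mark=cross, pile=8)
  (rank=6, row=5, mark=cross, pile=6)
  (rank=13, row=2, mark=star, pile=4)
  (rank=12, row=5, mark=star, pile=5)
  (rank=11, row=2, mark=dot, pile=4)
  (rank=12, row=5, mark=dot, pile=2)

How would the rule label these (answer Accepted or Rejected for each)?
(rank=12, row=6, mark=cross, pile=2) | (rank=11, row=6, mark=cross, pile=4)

Rejected, Rejected

The simplest hypothesis consistent with all the labels is: row ≤ 4 AND rank ≤ 9.
(rank=12, row=6, mark=cross, pile=2) → row = 6, rank = 12 → Rejected.
(rank=11, row=6, mark=cross, pile=4) → row = 6, rank = 11 → Rejected.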